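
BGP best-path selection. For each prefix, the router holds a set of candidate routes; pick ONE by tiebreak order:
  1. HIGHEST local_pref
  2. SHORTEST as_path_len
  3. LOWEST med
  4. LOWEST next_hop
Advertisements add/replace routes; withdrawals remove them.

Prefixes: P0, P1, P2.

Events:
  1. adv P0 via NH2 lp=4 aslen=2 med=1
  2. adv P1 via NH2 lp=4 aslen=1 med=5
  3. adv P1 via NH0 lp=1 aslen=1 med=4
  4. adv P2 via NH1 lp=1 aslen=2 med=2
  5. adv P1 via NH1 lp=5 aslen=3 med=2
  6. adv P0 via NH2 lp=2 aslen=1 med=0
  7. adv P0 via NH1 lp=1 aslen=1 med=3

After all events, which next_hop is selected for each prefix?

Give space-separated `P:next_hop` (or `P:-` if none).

Answer: P0:NH2 P1:NH1 P2:NH1

Derivation:
Op 1: best P0=NH2 P1=- P2=-
Op 2: best P0=NH2 P1=NH2 P2=-
Op 3: best P0=NH2 P1=NH2 P2=-
Op 4: best P0=NH2 P1=NH2 P2=NH1
Op 5: best P0=NH2 P1=NH1 P2=NH1
Op 6: best P0=NH2 P1=NH1 P2=NH1
Op 7: best P0=NH2 P1=NH1 P2=NH1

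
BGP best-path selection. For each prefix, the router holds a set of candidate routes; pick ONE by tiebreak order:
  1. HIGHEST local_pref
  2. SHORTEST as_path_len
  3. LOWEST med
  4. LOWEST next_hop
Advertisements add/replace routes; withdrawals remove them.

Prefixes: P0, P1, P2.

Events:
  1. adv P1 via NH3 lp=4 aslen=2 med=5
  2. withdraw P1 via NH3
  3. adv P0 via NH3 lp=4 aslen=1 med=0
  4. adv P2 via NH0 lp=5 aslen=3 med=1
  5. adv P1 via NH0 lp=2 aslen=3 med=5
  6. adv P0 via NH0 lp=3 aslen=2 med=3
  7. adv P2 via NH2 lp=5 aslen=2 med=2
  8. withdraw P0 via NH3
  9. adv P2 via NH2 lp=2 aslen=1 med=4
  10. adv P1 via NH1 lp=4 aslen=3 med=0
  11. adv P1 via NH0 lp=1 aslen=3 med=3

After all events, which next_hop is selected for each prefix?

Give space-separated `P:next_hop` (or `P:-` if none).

Op 1: best P0=- P1=NH3 P2=-
Op 2: best P0=- P1=- P2=-
Op 3: best P0=NH3 P1=- P2=-
Op 4: best P0=NH3 P1=- P2=NH0
Op 5: best P0=NH3 P1=NH0 P2=NH0
Op 6: best P0=NH3 P1=NH0 P2=NH0
Op 7: best P0=NH3 P1=NH0 P2=NH2
Op 8: best P0=NH0 P1=NH0 P2=NH2
Op 9: best P0=NH0 P1=NH0 P2=NH0
Op 10: best P0=NH0 P1=NH1 P2=NH0
Op 11: best P0=NH0 P1=NH1 P2=NH0

Answer: P0:NH0 P1:NH1 P2:NH0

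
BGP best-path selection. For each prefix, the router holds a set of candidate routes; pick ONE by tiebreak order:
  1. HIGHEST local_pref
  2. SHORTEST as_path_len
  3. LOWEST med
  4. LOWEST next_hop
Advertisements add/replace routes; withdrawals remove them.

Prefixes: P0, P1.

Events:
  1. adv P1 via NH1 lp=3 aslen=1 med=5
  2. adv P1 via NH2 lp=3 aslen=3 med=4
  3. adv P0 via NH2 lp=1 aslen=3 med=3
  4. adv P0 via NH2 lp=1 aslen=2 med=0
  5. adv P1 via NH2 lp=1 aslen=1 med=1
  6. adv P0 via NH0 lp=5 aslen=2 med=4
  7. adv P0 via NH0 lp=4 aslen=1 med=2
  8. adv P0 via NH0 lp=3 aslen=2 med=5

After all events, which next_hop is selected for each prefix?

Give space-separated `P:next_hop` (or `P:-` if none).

Answer: P0:NH0 P1:NH1

Derivation:
Op 1: best P0=- P1=NH1
Op 2: best P0=- P1=NH1
Op 3: best P0=NH2 P1=NH1
Op 4: best P0=NH2 P1=NH1
Op 5: best P0=NH2 P1=NH1
Op 6: best P0=NH0 P1=NH1
Op 7: best P0=NH0 P1=NH1
Op 8: best P0=NH0 P1=NH1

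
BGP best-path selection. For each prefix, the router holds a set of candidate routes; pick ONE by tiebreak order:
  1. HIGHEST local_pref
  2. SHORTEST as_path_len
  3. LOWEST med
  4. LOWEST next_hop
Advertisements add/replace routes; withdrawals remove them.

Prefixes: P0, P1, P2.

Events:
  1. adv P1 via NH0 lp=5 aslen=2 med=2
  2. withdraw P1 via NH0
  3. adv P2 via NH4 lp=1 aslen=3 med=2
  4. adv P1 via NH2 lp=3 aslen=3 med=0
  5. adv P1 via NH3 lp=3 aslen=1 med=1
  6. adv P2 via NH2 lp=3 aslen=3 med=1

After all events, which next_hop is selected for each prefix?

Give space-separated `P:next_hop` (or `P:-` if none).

Answer: P0:- P1:NH3 P2:NH2

Derivation:
Op 1: best P0=- P1=NH0 P2=-
Op 2: best P0=- P1=- P2=-
Op 3: best P0=- P1=- P2=NH4
Op 4: best P0=- P1=NH2 P2=NH4
Op 5: best P0=- P1=NH3 P2=NH4
Op 6: best P0=- P1=NH3 P2=NH2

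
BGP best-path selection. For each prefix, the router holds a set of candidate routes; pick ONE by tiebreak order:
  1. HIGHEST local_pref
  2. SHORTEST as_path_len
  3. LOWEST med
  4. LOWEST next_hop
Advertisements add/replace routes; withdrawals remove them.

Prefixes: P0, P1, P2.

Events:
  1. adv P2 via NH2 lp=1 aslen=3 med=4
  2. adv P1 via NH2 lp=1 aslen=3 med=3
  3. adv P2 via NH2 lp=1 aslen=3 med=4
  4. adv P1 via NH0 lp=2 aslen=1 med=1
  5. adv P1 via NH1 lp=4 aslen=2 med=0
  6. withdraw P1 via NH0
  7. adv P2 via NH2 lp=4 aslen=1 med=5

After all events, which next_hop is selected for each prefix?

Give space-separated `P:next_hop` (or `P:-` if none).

Answer: P0:- P1:NH1 P2:NH2

Derivation:
Op 1: best P0=- P1=- P2=NH2
Op 2: best P0=- P1=NH2 P2=NH2
Op 3: best P0=- P1=NH2 P2=NH2
Op 4: best P0=- P1=NH0 P2=NH2
Op 5: best P0=- P1=NH1 P2=NH2
Op 6: best P0=- P1=NH1 P2=NH2
Op 7: best P0=- P1=NH1 P2=NH2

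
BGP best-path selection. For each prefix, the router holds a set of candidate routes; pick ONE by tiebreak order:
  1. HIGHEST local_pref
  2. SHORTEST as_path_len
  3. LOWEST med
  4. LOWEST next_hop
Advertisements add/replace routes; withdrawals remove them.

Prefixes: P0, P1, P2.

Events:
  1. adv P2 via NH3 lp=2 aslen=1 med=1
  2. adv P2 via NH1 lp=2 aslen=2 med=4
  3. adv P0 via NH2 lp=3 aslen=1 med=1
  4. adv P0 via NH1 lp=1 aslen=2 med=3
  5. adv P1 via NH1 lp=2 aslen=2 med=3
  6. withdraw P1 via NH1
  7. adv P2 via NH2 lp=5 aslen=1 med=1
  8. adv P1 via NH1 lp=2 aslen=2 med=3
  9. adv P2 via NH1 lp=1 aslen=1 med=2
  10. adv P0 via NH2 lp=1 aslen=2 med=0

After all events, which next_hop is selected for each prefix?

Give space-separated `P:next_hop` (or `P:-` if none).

Op 1: best P0=- P1=- P2=NH3
Op 2: best P0=- P1=- P2=NH3
Op 3: best P0=NH2 P1=- P2=NH3
Op 4: best P0=NH2 P1=- P2=NH3
Op 5: best P0=NH2 P1=NH1 P2=NH3
Op 6: best P0=NH2 P1=- P2=NH3
Op 7: best P0=NH2 P1=- P2=NH2
Op 8: best P0=NH2 P1=NH1 P2=NH2
Op 9: best P0=NH2 P1=NH1 P2=NH2
Op 10: best P0=NH2 P1=NH1 P2=NH2

Answer: P0:NH2 P1:NH1 P2:NH2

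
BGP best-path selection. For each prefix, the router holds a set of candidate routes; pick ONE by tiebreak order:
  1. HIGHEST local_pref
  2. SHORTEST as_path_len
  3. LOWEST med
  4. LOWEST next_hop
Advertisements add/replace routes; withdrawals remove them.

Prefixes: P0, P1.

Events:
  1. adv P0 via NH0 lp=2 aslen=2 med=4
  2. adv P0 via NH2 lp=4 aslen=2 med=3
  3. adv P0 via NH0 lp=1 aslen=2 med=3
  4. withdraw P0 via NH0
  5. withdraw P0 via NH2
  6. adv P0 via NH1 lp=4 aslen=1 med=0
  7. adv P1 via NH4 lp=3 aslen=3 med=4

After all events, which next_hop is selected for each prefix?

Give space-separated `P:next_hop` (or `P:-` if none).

Answer: P0:NH1 P1:NH4

Derivation:
Op 1: best P0=NH0 P1=-
Op 2: best P0=NH2 P1=-
Op 3: best P0=NH2 P1=-
Op 4: best P0=NH2 P1=-
Op 5: best P0=- P1=-
Op 6: best P0=NH1 P1=-
Op 7: best P0=NH1 P1=NH4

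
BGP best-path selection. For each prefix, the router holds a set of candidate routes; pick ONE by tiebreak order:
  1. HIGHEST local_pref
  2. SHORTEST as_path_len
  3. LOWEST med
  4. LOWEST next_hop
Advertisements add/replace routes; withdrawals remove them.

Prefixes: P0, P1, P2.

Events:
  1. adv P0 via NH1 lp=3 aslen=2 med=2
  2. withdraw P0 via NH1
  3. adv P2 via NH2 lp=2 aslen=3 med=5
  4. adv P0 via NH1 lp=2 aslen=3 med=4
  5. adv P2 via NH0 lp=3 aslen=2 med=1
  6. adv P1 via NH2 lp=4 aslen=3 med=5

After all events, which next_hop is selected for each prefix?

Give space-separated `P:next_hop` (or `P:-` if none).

Answer: P0:NH1 P1:NH2 P2:NH0

Derivation:
Op 1: best P0=NH1 P1=- P2=-
Op 2: best P0=- P1=- P2=-
Op 3: best P0=- P1=- P2=NH2
Op 4: best P0=NH1 P1=- P2=NH2
Op 5: best P0=NH1 P1=- P2=NH0
Op 6: best P0=NH1 P1=NH2 P2=NH0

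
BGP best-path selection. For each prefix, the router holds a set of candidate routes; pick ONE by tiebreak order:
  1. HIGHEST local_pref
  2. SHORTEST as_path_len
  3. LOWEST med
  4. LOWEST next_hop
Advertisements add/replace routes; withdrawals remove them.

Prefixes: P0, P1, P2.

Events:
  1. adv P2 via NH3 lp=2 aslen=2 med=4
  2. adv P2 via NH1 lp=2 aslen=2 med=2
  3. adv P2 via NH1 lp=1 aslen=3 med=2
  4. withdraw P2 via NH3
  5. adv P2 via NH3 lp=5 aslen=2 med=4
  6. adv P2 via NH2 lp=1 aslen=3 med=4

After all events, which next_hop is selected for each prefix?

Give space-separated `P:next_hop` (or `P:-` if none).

Answer: P0:- P1:- P2:NH3

Derivation:
Op 1: best P0=- P1=- P2=NH3
Op 2: best P0=- P1=- P2=NH1
Op 3: best P0=- P1=- P2=NH3
Op 4: best P0=- P1=- P2=NH1
Op 5: best P0=- P1=- P2=NH3
Op 6: best P0=- P1=- P2=NH3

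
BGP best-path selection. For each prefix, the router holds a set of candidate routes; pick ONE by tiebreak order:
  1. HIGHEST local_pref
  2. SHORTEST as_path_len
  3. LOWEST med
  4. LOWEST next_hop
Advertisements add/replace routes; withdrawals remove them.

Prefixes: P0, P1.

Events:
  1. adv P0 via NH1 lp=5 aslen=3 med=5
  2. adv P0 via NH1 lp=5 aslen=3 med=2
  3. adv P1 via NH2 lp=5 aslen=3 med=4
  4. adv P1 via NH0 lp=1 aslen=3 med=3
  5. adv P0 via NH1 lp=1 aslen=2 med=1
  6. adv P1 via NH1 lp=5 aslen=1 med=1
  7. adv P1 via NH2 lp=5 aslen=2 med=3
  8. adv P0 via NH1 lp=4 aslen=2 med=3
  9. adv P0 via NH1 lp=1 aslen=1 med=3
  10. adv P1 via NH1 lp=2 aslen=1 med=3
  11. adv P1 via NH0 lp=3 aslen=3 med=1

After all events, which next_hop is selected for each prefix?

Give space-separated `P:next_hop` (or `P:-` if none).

Answer: P0:NH1 P1:NH2

Derivation:
Op 1: best P0=NH1 P1=-
Op 2: best P0=NH1 P1=-
Op 3: best P0=NH1 P1=NH2
Op 4: best P0=NH1 P1=NH2
Op 5: best P0=NH1 P1=NH2
Op 6: best P0=NH1 P1=NH1
Op 7: best P0=NH1 P1=NH1
Op 8: best P0=NH1 P1=NH1
Op 9: best P0=NH1 P1=NH1
Op 10: best P0=NH1 P1=NH2
Op 11: best P0=NH1 P1=NH2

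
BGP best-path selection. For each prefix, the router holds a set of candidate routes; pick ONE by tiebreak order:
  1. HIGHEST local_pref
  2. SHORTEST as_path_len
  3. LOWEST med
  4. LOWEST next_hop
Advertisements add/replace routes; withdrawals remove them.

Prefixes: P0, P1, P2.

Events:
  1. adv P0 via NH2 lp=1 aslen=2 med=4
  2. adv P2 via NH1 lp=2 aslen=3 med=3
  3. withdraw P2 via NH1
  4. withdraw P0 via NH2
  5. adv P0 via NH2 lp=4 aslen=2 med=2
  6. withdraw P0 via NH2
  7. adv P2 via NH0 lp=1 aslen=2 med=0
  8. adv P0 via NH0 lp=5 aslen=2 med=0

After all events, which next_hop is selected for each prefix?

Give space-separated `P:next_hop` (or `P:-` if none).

Op 1: best P0=NH2 P1=- P2=-
Op 2: best P0=NH2 P1=- P2=NH1
Op 3: best P0=NH2 P1=- P2=-
Op 4: best P0=- P1=- P2=-
Op 5: best P0=NH2 P1=- P2=-
Op 6: best P0=- P1=- P2=-
Op 7: best P0=- P1=- P2=NH0
Op 8: best P0=NH0 P1=- P2=NH0

Answer: P0:NH0 P1:- P2:NH0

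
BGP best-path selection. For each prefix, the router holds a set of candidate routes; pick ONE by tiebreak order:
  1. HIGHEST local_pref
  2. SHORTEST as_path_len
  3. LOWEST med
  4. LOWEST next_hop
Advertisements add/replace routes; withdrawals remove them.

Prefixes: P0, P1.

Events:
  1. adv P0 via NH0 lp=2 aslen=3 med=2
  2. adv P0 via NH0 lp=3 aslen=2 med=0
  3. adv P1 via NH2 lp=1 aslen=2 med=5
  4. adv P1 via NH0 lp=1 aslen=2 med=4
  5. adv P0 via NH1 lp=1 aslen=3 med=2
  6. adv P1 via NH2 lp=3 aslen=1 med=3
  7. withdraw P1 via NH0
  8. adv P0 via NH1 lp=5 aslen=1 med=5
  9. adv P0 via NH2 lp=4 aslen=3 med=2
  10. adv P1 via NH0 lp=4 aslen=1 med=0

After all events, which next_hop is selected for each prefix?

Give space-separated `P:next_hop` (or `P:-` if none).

Op 1: best P0=NH0 P1=-
Op 2: best P0=NH0 P1=-
Op 3: best P0=NH0 P1=NH2
Op 4: best P0=NH0 P1=NH0
Op 5: best P0=NH0 P1=NH0
Op 6: best P0=NH0 P1=NH2
Op 7: best P0=NH0 P1=NH2
Op 8: best P0=NH1 P1=NH2
Op 9: best P0=NH1 P1=NH2
Op 10: best P0=NH1 P1=NH0

Answer: P0:NH1 P1:NH0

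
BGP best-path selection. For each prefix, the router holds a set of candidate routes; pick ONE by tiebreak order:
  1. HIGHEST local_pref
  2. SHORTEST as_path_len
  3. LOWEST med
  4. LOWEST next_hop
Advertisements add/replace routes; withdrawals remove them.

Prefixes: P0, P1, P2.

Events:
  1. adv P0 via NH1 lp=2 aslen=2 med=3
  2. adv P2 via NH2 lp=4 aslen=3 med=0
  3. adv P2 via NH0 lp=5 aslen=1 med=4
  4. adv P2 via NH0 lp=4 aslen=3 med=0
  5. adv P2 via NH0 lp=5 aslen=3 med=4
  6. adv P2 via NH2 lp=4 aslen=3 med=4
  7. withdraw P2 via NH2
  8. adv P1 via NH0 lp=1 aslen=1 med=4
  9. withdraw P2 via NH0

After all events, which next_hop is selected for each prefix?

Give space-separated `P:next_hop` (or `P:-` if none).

Answer: P0:NH1 P1:NH0 P2:-

Derivation:
Op 1: best P0=NH1 P1=- P2=-
Op 2: best P0=NH1 P1=- P2=NH2
Op 3: best P0=NH1 P1=- P2=NH0
Op 4: best P0=NH1 P1=- P2=NH0
Op 5: best P0=NH1 P1=- P2=NH0
Op 6: best P0=NH1 P1=- P2=NH0
Op 7: best P0=NH1 P1=- P2=NH0
Op 8: best P0=NH1 P1=NH0 P2=NH0
Op 9: best P0=NH1 P1=NH0 P2=-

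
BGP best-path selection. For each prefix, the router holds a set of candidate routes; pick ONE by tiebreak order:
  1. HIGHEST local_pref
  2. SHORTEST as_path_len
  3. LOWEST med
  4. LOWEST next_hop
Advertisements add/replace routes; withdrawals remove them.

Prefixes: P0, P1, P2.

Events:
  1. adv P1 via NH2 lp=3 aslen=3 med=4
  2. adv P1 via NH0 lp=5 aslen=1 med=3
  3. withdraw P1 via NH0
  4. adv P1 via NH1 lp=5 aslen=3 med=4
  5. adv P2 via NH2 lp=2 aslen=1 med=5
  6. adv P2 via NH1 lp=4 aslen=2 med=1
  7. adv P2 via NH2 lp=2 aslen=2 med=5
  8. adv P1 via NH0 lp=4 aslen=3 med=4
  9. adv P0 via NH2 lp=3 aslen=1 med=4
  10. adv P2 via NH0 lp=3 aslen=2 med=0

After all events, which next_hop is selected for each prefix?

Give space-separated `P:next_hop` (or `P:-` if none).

Answer: P0:NH2 P1:NH1 P2:NH1

Derivation:
Op 1: best P0=- P1=NH2 P2=-
Op 2: best P0=- P1=NH0 P2=-
Op 3: best P0=- P1=NH2 P2=-
Op 4: best P0=- P1=NH1 P2=-
Op 5: best P0=- P1=NH1 P2=NH2
Op 6: best P0=- P1=NH1 P2=NH1
Op 7: best P0=- P1=NH1 P2=NH1
Op 8: best P0=- P1=NH1 P2=NH1
Op 9: best P0=NH2 P1=NH1 P2=NH1
Op 10: best P0=NH2 P1=NH1 P2=NH1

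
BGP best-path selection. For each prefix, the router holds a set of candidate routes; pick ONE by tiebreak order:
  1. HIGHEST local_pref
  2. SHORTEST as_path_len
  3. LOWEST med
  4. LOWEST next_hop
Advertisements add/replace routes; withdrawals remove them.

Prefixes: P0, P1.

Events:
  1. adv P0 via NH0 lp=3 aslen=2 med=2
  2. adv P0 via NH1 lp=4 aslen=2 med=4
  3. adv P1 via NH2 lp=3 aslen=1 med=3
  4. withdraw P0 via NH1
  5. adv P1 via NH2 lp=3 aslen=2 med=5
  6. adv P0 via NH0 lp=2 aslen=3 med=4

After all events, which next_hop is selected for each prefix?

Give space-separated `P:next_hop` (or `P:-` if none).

Op 1: best P0=NH0 P1=-
Op 2: best P0=NH1 P1=-
Op 3: best P0=NH1 P1=NH2
Op 4: best P0=NH0 P1=NH2
Op 5: best P0=NH0 P1=NH2
Op 6: best P0=NH0 P1=NH2

Answer: P0:NH0 P1:NH2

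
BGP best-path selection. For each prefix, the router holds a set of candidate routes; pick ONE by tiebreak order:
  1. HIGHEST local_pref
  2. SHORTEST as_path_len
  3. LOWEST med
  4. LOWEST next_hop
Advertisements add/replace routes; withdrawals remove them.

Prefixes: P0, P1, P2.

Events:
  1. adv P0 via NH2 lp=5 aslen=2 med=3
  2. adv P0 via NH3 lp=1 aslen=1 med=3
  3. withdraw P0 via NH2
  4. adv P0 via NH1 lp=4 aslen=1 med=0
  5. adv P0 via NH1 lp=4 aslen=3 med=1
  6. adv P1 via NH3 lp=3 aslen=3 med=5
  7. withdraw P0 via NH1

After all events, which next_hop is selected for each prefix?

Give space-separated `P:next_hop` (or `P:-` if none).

Answer: P0:NH3 P1:NH3 P2:-

Derivation:
Op 1: best P0=NH2 P1=- P2=-
Op 2: best P0=NH2 P1=- P2=-
Op 3: best P0=NH3 P1=- P2=-
Op 4: best P0=NH1 P1=- P2=-
Op 5: best P0=NH1 P1=- P2=-
Op 6: best P0=NH1 P1=NH3 P2=-
Op 7: best P0=NH3 P1=NH3 P2=-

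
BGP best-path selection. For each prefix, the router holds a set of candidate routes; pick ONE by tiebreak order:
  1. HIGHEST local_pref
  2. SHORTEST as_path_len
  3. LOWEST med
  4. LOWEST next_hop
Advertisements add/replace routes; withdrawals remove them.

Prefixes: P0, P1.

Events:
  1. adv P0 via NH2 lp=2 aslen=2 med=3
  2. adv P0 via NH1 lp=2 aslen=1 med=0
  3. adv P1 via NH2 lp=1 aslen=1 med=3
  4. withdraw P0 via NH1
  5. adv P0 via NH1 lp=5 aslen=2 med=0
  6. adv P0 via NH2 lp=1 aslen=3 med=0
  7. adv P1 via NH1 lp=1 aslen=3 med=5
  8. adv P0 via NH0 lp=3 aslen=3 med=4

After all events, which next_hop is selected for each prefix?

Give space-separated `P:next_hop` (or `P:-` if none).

Op 1: best P0=NH2 P1=-
Op 2: best P0=NH1 P1=-
Op 3: best P0=NH1 P1=NH2
Op 4: best P0=NH2 P1=NH2
Op 5: best P0=NH1 P1=NH2
Op 6: best P0=NH1 P1=NH2
Op 7: best P0=NH1 P1=NH2
Op 8: best P0=NH1 P1=NH2

Answer: P0:NH1 P1:NH2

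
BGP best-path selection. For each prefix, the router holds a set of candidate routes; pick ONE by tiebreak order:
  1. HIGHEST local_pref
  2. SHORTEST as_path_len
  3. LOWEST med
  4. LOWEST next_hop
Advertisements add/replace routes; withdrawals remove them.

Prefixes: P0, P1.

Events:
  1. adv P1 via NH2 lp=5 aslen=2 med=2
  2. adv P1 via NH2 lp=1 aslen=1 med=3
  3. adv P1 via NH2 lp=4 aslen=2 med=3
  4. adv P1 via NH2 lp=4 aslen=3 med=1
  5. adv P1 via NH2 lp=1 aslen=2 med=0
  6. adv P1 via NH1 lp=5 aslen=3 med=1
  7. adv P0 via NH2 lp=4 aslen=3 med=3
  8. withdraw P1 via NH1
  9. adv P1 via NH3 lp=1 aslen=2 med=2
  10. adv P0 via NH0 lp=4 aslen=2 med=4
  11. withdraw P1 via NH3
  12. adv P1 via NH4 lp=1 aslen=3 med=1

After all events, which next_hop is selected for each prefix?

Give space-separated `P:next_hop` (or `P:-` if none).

Op 1: best P0=- P1=NH2
Op 2: best P0=- P1=NH2
Op 3: best P0=- P1=NH2
Op 4: best P0=- P1=NH2
Op 5: best P0=- P1=NH2
Op 6: best P0=- P1=NH1
Op 7: best P0=NH2 P1=NH1
Op 8: best P0=NH2 P1=NH2
Op 9: best P0=NH2 P1=NH2
Op 10: best P0=NH0 P1=NH2
Op 11: best P0=NH0 P1=NH2
Op 12: best P0=NH0 P1=NH2

Answer: P0:NH0 P1:NH2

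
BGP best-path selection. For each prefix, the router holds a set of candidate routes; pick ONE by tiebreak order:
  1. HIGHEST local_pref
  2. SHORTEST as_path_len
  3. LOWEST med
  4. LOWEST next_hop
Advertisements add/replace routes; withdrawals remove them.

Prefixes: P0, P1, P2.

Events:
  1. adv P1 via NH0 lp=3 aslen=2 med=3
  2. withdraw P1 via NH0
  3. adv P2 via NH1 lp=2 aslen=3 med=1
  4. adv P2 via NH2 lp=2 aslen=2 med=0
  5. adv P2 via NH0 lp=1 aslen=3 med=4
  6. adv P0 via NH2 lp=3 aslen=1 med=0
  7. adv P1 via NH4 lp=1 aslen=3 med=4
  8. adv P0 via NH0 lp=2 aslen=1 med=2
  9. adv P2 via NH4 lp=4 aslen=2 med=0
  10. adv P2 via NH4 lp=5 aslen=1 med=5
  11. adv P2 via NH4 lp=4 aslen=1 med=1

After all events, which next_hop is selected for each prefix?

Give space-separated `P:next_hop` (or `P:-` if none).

Op 1: best P0=- P1=NH0 P2=-
Op 2: best P0=- P1=- P2=-
Op 3: best P0=- P1=- P2=NH1
Op 4: best P0=- P1=- P2=NH2
Op 5: best P0=- P1=- P2=NH2
Op 6: best P0=NH2 P1=- P2=NH2
Op 7: best P0=NH2 P1=NH4 P2=NH2
Op 8: best P0=NH2 P1=NH4 P2=NH2
Op 9: best P0=NH2 P1=NH4 P2=NH4
Op 10: best P0=NH2 P1=NH4 P2=NH4
Op 11: best P0=NH2 P1=NH4 P2=NH4

Answer: P0:NH2 P1:NH4 P2:NH4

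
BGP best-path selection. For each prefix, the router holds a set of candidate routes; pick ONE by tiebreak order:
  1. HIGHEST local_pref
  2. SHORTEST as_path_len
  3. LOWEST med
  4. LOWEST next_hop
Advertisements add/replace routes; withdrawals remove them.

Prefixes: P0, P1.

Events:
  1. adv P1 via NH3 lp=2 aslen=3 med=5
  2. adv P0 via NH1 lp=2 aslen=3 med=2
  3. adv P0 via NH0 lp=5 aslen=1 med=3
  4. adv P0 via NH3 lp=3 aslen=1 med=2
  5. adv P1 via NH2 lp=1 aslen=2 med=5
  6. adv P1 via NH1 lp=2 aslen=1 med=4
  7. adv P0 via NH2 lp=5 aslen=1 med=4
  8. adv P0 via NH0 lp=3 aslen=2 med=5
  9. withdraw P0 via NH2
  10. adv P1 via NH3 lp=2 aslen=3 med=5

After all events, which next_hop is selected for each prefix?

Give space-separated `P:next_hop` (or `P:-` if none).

Op 1: best P0=- P1=NH3
Op 2: best P0=NH1 P1=NH3
Op 3: best P0=NH0 P1=NH3
Op 4: best P0=NH0 P1=NH3
Op 5: best P0=NH0 P1=NH3
Op 6: best P0=NH0 P1=NH1
Op 7: best P0=NH0 P1=NH1
Op 8: best P0=NH2 P1=NH1
Op 9: best P0=NH3 P1=NH1
Op 10: best P0=NH3 P1=NH1

Answer: P0:NH3 P1:NH1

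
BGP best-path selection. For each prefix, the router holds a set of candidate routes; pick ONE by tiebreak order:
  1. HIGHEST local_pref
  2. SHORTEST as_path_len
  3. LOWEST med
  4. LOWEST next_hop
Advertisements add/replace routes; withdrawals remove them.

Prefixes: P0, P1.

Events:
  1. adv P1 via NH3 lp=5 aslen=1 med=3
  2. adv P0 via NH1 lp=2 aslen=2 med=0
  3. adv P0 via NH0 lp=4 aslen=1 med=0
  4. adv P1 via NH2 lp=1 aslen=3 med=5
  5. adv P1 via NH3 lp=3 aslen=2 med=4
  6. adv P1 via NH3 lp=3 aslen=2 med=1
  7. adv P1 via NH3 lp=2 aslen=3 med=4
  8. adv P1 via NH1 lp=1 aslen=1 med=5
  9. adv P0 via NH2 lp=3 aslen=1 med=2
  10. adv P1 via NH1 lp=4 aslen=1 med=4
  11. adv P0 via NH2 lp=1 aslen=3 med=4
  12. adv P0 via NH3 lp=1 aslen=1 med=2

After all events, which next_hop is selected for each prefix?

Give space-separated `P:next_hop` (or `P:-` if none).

Op 1: best P0=- P1=NH3
Op 2: best P0=NH1 P1=NH3
Op 3: best P0=NH0 P1=NH3
Op 4: best P0=NH0 P1=NH3
Op 5: best P0=NH0 P1=NH3
Op 6: best P0=NH0 P1=NH3
Op 7: best P0=NH0 P1=NH3
Op 8: best P0=NH0 P1=NH3
Op 9: best P0=NH0 P1=NH3
Op 10: best P0=NH0 P1=NH1
Op 11: best P0=NH0 P1=NH1
Op 12: best P0=NH0 P1=NH1

Answer: P0:NH0 P1:NH1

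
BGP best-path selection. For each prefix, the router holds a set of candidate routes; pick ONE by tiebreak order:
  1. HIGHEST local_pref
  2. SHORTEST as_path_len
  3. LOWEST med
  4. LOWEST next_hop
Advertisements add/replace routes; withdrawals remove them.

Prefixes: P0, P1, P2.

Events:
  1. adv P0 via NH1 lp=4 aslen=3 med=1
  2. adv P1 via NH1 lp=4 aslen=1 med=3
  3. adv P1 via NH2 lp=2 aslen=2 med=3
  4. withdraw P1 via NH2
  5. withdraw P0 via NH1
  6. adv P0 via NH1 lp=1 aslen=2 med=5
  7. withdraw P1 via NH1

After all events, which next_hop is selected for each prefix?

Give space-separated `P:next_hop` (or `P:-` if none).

Answer: P0:NH1 P1:- P2:-

Derivation:
Op 1: best P0=NH1 P1=- P2=-
Op 2: best P0=NH1 P1=NH1 P2=-
Op 3: best P0=NH1 P1=NH1 P2=-
Op 4: best P0=NH1 P1=NH1 P2=-
Op 5: best P0=- P1=NH1 P2=-
Op 6: best P0=NH1 P1=NH1 P2=-
Op 7: best P0=NH1 P1=- P2=-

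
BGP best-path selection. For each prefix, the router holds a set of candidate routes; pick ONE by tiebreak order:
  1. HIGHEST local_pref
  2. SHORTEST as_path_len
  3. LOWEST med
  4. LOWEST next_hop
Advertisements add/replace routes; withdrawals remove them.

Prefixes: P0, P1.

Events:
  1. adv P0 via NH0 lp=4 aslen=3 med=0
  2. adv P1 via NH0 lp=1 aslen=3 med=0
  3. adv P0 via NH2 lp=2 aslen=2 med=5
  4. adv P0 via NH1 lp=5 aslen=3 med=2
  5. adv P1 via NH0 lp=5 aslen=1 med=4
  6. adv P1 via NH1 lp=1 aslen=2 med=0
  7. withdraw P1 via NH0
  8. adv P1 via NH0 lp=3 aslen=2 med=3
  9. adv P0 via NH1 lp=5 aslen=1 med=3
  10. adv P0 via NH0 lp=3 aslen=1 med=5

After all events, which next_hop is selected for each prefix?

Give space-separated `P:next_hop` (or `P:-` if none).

Op 1: best P0=NH0 P1=-
Op 2: best P0=NH0 P1=NH0
Op 3: best P0=NH0 P1=NH0
Op 4: best P0=NH1 P1=NH0
Op 5: best P0=NH1 P1=NH0
Op 6: best P0=NH1 P1=NH0
Op 7: best P0=NH1 P1=NH1
Op 8: best P0=NH1 P1=NH0
Op 9: best P0=NH1 P1=NH0
Op 10: best P0=NH1 P1=NH0

Answer: P0:NH1 P1:NH0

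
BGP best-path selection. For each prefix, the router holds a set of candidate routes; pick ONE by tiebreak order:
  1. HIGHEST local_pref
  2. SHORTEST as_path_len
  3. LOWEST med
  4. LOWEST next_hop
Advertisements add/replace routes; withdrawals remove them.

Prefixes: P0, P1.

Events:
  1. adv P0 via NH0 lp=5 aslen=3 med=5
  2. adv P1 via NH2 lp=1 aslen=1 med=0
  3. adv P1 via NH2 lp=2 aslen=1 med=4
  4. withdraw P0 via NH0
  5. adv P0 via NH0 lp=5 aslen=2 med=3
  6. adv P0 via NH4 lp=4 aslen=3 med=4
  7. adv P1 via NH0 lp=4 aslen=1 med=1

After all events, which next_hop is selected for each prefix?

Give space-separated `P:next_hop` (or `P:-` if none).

Answer: P0:NH0 P1:NH0

Derivation:
Op 1: best P0=NH0 P1=-
Op 2: best P0=NH0 P1=NH2
Op 3: best P0=NH0 P1=NH2
Op 4: best P0=- P1=NH2
Op 5: best P0=NH0 P1=NH2
Op 6: best P0=NH0 P1=NH2
Op 7: best P0=NH0 P1=NH0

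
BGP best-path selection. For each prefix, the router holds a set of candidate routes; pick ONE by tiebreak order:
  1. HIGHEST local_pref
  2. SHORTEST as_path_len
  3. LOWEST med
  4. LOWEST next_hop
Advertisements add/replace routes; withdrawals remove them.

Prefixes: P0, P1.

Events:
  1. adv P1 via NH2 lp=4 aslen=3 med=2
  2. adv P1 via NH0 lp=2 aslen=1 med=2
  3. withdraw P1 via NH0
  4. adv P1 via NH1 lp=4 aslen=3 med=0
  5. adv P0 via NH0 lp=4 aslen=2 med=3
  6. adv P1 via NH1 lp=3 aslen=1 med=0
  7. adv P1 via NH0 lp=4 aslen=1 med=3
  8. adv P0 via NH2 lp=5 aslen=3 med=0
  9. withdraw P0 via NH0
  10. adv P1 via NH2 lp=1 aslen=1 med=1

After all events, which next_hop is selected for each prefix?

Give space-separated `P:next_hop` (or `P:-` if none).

Answer: P0:NH2 P1:NH0

Derivation:
Op 1: best P0=- P1=NH2
Op 2: best P0=- P1=NH2
Op 3: best P0=- P1=NH2
Op 4: best P0=- P1=NH1
Op 5: best P0=NH0 P1=NH1
Op 6: best P0=NH0 P1=NH2
Op 7: best P0=NH0 P1=NH0
Op 8: best P0=NH2 P1=NH0
Op 9: best P0=NH2 P1=NH0
Op 10: best P0=NH2 P1=NH0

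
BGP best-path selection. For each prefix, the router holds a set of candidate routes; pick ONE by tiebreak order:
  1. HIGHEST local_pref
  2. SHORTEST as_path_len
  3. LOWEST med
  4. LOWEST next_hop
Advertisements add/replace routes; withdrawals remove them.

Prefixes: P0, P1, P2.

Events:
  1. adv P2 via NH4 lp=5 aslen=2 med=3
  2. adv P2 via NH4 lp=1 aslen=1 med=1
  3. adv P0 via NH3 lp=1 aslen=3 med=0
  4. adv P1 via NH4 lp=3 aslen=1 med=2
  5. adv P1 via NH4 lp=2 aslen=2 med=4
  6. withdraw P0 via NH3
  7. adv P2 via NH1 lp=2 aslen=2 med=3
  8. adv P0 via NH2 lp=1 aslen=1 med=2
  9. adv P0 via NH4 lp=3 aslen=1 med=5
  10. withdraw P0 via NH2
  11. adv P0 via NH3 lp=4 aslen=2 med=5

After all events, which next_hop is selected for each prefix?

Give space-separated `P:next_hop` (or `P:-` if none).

Answer: P0:NH3 P1:NH4 P2:NH1

Derivation:
Op 1: best P0=- P1=- P2=NH4
Op 2: best P0=- P1=- P2=NH4
Op 3: best P0=NH3 P1=- P2=NH4
Op 4: best P0=NH3 P1=NH4 P2=NH4
Op 5: best P0=NH3 P1=NH4 P2=NH4
Op 6: best P0=- P1=NH4 P2=NH4
Op 7: best P0=- P1=NH4 P2=NH1
Op 8: best P0=NH2 P1=NH4 P2=NH1
Op 9: best P0=NH4 P1=NH4 P2=NH1
Op 10: best P0=NH4 P1=NH4 P2=NH1
Op 11: best P0=NH3 P1=NH4 P2=NH1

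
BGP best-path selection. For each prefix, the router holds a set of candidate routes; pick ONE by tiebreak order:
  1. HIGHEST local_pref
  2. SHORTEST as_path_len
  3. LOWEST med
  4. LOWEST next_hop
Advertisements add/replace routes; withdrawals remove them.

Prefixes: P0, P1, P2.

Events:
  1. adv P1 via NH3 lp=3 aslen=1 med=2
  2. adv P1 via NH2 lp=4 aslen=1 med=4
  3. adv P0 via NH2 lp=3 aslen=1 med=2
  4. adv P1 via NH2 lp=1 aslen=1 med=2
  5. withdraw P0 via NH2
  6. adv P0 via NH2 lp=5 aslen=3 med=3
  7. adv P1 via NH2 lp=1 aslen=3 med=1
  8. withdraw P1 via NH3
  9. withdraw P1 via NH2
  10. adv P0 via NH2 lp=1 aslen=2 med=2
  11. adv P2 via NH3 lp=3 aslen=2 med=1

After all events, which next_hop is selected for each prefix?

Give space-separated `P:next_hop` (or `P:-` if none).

Answer: P0:NH2 P1:- P2:NH3

Derivation:
Op 1: best P0=- P1=NH3 P2=-
Op 2: best P0=- P1=NH2 P2=-
Op 3: best P0=NH2 P1=NH2 P2=-
Op 4: best P0=NH2 P1=NH3 P2=-
Op 5: best P0=- P1=NH3 P2=-
Op 6: best P0=NH2 P1=NH3 P2=-
Op 7: best P0=NH2 P1=NH3 P2=-
Op 8: best P0=NH2 P1=NH2 P2=-
Op 9: best P0=NH2 P1=- P2=-
Op 10: best P0=NH2 P1=- P2=-
Op 11: best P0=NH2 P1=- P2=NH3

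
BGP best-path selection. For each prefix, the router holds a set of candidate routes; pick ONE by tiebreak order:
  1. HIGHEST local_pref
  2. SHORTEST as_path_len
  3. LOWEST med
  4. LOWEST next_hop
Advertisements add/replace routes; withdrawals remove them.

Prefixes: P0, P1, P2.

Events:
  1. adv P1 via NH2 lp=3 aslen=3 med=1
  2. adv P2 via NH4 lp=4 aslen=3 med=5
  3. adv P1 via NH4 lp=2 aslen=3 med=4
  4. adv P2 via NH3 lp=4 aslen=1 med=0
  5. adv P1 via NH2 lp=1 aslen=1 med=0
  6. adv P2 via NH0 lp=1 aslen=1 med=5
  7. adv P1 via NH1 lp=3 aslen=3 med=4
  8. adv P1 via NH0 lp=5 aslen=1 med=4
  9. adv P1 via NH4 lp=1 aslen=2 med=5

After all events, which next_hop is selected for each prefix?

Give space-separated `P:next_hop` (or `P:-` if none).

Answer: P0:- P1:NH0 P2:NH3

Derivation:
Op 1: best P0=- P1=NH2 P2=-
Op 2: best P0=- P1=NH2 P2=NH4
Op 3: best P0=- P1=NH2 P2=NH4
Op 4: best P0=- P1=NH2 P2=NH3
Op 5: best P0=- P1=NH4 P2=NH3
Op 6: best P0=- P1=NH4 P2=NH3
Op 7: best P0=- P1=NH1 P2=NH3
Op 8: best P0=- P1=NH0 P2=NH3
Op 9: best P0=- P1=NH0 P2=NH3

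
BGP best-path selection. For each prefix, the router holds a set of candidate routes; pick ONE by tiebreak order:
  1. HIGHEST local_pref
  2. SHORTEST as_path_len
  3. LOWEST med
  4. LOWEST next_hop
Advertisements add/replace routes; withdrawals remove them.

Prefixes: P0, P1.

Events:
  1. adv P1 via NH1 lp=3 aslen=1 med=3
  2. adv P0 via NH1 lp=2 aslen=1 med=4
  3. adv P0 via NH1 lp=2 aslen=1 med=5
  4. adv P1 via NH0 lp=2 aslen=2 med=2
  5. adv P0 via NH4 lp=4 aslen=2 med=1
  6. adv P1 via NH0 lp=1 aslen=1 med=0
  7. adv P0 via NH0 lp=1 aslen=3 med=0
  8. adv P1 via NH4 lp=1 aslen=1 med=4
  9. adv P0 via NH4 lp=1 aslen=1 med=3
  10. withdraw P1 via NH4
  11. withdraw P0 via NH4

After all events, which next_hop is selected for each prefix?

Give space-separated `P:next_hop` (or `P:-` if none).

Op 1: best P0=- P1=NH1
Op 2: best P0=NH1 P1=NH1
Op 3: best P0=NH1 P1=NH1
Op 4: best P0=NH1 P1=NH1
Op 5: best P0=NH4 P1=NH1
Op 6: best P0=NH4 P1=NH1
Op 7: best P0=NH4 P1=NH1
Op 8: best P0=NH4 P1=NH1
Op 9: best P0=NH1 P1=NH1
Op 10: best P0=NH1 P1=NH1
Op 11: best P0=NH1 P1=NH1

Answer: P0:NH1 P1:NH1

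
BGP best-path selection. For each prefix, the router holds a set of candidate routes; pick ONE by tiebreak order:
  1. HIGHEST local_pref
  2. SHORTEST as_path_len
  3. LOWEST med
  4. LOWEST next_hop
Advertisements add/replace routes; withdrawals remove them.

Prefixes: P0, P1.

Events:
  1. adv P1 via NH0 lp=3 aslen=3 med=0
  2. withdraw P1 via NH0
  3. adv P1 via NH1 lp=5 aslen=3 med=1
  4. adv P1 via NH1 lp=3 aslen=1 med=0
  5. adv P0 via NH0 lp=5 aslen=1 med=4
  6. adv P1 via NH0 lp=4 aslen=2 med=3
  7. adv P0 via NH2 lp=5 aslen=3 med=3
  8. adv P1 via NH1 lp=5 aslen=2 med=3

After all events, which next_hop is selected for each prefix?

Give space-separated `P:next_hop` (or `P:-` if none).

Op 1: best P0=- P1=NH0
Op 2: best P0=- P1=-
Op 3: best P0=- P1=NH1
Op 4: best P0=- P1=NH1
Op 5: best P0=NH0 P1=NH1
Op 6: best P0=NH0 P1=NH0
Op 7: best P0=NH0 P1=NH0
Op 8: best P0=NH0 P1=NH1

Answer: P0:NH0 P1:NH1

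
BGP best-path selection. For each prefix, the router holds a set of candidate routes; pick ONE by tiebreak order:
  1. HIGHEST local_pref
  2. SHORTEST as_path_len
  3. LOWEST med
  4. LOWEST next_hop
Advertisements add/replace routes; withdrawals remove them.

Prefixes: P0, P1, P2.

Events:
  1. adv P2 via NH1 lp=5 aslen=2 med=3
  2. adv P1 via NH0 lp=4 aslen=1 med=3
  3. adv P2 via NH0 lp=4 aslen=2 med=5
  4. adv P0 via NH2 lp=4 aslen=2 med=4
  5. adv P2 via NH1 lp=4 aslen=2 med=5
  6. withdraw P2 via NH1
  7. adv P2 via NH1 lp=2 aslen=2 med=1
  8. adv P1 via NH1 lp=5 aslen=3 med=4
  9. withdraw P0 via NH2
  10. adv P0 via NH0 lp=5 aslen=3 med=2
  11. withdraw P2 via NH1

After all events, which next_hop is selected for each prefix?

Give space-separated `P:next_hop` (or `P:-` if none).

Op 1: best P0=- P1=- P2=NH1
Op 2: best P0=- P1=NH0 P2=NH1
Op 3: best P0=- P1=NH0 P2=NH1
Op 4: best P0=NH2 P1=NH0 P2=NH1
Op 5: best P0=NH2 P1=NH0 P2=NH0
Op 6: best P0=NH2 P1=NH0 P2=NH0
Op 7: best P0=NH2 P1=NH0 P2=NH0
Op 8: best P0=NH2 P1=NH1 P2=NH0
Op 9: best P0=- P1=NH1 P2=NH0
Op 10: best P0=NH0 P1=NH1 P2=NH0
Op 11: best P0=NH0 P1=NH1 P2=NH0

Answer: P0:NH0 P1:NH1 P2:NH0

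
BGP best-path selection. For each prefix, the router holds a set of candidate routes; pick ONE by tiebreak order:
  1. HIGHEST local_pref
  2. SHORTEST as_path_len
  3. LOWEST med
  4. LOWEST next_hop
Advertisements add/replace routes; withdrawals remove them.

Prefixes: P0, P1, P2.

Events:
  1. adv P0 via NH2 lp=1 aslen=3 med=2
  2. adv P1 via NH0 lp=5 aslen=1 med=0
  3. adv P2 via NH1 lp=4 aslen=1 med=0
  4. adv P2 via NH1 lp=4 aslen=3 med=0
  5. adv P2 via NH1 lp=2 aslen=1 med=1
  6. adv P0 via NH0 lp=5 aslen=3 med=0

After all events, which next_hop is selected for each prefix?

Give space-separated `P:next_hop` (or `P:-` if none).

Op 1: best P0=NH2 P1=- P2=-
Op 2: best P0=NH2 P1=NH0 P2=-
Op 3: best P0=NH2 P1=NH0 P2=NH1
Op 4: best P0=NH2 P1=NH0 P2=NH1
Op 5: best P0=NH2 P1=NH0 P2=NH1
Op 6: best P0=NH0 P1=NH0 P2=NH1

Answer: P0:NH0 P1:NH0 P2:NH1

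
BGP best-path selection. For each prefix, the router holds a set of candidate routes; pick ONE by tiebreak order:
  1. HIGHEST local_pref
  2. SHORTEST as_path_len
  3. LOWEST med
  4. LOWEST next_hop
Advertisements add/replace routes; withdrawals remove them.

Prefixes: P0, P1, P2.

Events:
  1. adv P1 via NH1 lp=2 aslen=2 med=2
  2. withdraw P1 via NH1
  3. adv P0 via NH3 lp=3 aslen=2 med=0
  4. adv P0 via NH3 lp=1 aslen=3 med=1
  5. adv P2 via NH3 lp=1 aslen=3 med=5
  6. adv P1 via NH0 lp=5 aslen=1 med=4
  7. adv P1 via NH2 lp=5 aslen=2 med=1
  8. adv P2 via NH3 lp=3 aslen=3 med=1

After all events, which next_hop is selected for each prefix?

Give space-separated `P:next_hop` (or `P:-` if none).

Op 1: best P0=- P1=NH1 P2=-
Op 2: best P0=- P1=- P2=-
Op 3: best P0=NH3 P1=- P2=-
Op 4: best P0=NH3 P1=- P2=-
Op 5: best P0=NH3 P1=- P2=NH3
Op 6: best P0=NH3 P1=NH0 P2=NH3
Op 7: best P0=NH3 P1=NH0 P2=NH3
Op 8: best P0=NH3 P1=NH0 P2=NH3

Answer: P0:NH3 P1:NH0 P2:NH3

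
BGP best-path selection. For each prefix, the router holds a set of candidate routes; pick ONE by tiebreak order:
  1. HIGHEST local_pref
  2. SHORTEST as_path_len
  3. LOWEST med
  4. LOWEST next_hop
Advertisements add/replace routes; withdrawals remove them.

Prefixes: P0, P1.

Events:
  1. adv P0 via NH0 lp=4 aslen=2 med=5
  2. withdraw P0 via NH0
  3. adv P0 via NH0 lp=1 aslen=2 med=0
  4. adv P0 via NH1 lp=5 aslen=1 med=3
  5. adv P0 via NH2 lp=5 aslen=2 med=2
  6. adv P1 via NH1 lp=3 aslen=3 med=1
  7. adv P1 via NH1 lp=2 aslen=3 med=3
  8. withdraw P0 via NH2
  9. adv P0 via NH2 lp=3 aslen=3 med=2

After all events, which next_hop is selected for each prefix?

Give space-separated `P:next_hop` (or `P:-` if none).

Op 1: best P0=NH0 P1=-
Op 2: best P0=- P1=-
Op 3: best P0=NH0 P1=-
Op 4: best P0=NH1 P1=-
Op 5: best P0=NH1 P1=-
Op 6: best P0=NH1 P1=NH1
Op 7: best P0=NH1 P1=NH1
Op 8: best P0=NH1 P1=NH1
Op 9: best P0=NH1 P1=NH1

Answer: P0:NH1 P1:NH1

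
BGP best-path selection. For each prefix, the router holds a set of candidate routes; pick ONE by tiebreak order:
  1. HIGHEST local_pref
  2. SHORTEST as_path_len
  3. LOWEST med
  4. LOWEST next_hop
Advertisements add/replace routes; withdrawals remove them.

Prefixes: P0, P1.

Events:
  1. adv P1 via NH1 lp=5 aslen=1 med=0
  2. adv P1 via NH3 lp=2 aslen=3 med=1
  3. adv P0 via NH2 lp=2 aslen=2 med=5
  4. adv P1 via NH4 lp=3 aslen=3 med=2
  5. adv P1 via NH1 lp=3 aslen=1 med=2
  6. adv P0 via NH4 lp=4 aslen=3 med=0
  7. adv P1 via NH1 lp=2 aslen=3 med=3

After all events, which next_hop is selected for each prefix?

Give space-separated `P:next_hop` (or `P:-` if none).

Op 1: best P0=- P1=NH1
Op 2: best P0=- P1=NH1
Op 3: best P0=NH2 P1=NH1
Op 4: best P0=NH2 P1=NH1
Op 5: best P0=NH2 P1=NH1
Op 6: best P0=NH4 P1=NH1
Op 7: best P0=NH4 P1=NH4

Answer: P0:NH4 P1:NH4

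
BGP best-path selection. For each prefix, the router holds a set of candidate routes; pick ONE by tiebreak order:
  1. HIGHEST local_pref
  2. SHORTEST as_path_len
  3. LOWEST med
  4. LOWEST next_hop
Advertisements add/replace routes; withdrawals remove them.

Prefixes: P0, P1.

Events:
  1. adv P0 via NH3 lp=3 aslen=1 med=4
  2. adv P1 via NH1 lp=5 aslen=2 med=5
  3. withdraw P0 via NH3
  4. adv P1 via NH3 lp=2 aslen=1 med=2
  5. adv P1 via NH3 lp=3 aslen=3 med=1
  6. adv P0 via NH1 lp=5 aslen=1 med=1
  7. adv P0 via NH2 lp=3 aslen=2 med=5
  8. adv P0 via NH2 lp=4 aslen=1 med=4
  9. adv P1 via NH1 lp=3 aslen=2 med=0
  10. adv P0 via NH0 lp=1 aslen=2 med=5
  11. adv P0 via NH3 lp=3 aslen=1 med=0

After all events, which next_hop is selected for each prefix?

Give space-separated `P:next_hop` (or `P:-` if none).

Answer: P0:NH1 P1:NH1

Derivation:
Op 1: best P0=NH3 P1=-
Op 2: best P0=NH3 P1=NH1
Op 3: best P0=- P1=NH1
Op 4: best P0=- P1=NH1
Op 5: best P0=- P1=NH1
Op 6: best P0=NH1 P1=NH1
Op 7: best P0=NH1 P1=NH1
Op 8: best P0=NH1 P1=NH1
Op 9: best P0=NH1 P1=NH1
Op 10: best P0=NH1 P1=NH1
Op 11: best P0=NH1 P1=NH1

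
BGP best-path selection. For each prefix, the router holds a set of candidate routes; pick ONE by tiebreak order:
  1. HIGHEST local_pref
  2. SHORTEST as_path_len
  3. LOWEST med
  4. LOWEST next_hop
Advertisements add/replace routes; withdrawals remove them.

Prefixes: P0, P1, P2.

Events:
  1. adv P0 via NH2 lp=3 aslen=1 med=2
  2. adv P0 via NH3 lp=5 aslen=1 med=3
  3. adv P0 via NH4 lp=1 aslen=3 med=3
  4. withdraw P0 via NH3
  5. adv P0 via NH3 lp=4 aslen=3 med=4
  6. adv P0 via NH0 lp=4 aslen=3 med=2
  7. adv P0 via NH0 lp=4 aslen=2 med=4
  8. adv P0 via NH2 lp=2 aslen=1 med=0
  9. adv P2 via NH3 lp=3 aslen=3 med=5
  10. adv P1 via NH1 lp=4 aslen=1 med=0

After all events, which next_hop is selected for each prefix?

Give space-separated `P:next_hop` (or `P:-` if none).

Op 1: best P0=NH2 P1=- P2=-
Op 2: best P0=NH3 P1=- P2=-
Op 3: best P0=NH3 P1=- P2=-
Op 4: best P0=NH2 P1=- P2=-
Op 5: best P0=NH3 P1=- P2=-
Op 6: best P0=NH0 P1=- P2=-
Op 7: best P0=NH0 P1=- P2=-
Op 8: best P0=NH0 P1=- P2=-
Op 9: best P0=NH0 P1=- P2=NH3
Op 10: best P0=NH0 P1=NH1 P2=NH3

Answer: P0:NH0 P1:NH1 P2:NH3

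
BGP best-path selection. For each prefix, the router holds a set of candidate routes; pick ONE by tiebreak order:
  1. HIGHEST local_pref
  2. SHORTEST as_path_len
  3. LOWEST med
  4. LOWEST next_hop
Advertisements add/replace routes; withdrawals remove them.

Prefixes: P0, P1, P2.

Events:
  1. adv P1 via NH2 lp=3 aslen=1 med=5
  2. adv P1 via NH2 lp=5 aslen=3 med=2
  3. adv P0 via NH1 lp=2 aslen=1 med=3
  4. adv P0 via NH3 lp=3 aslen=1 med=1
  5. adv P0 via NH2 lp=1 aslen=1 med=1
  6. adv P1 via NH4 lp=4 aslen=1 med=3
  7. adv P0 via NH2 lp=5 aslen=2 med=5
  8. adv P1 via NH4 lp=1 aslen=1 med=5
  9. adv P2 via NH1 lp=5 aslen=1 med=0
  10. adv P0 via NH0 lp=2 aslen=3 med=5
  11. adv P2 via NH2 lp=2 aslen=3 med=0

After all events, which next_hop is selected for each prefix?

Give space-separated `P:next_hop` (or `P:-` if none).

Op 1: best P0=- P1=NH2 P2=-
Op 2: best P0=- P1=NH2 P2=-
Op 3: best P0=NH1 P1=NH2 P2=-
Op 4: best P0=NH3 P1=NH2 P2=-
Op 5: best P0=NH3 P1=NH2 P2=-
Op 6: best P0=NH3 P1=NH2 P2=-
Op 7: best P0=NH2 P1=NH2 P2=-
Op 8: best P0=NH2 P1=NH2 P2=-
Op 9: best P0=NH2 P1=NH2 P2=NH1
Op 10: best P0=NH2 P1=NH2 P2=NH1
Op 11: best P0=NH2 P1=NH2 P2=NH1

Answer: P0:NH2 P1:NH2 P2:NH1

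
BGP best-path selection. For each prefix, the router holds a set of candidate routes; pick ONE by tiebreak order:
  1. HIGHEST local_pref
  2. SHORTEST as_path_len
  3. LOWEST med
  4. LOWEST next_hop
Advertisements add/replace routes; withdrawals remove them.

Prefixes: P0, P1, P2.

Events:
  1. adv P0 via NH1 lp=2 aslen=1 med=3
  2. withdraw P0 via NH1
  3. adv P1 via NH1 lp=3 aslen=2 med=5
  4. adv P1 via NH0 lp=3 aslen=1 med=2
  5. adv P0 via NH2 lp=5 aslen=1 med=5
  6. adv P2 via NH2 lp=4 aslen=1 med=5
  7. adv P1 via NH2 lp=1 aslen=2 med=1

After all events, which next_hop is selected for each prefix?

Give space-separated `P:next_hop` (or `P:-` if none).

Answer: P0:NH2 P1:NH0 P2:NH2

Derivation:
Op 1: best P0=NH1 P1=- P2=-
Op 2: best P0=- P1=- P2=-
Op 3: best P0=- P1=NH1 P2=-
Op 4: best P0=- P1=NH0 P2=-
Op 5: best P0=NH2 P1=NH0 P2=-
Op 6: best P0=NH2 P1=NH0 P2=NH2
Op 7: best P0=NH2 P1=NH0 P2=NH2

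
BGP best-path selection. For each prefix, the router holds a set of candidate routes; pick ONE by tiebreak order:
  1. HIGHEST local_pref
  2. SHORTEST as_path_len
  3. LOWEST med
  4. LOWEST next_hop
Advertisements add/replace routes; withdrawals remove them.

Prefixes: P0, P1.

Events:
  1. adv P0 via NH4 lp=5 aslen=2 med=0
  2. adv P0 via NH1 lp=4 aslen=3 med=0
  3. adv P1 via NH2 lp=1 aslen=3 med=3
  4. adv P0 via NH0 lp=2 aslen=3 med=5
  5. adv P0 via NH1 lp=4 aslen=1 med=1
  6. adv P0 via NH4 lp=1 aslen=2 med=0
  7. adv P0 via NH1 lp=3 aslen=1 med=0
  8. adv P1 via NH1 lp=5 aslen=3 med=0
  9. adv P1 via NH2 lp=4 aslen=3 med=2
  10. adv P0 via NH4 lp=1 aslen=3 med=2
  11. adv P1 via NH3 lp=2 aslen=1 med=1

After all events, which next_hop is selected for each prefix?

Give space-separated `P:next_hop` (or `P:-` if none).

Op 1: best P0=NH4 P1=-
Op 2: best P0=NH4 P1=-
Op 3: best P0=NH4 P1=NH2
Op 4: best P0=NH4 P1=NH2
Op 5: best P0=NH4 P1=NH2
Op 6: best P0=NH1 P1=NH2
Op 7: best P0=NH1 P1=NH2
Op 8: best P0=NH1 P1=NH1
Op 9: best P0=NH1 P1=NH1
Op 10: best P0=NH1 P1=NH1
Op 11: best P0=NH1 P1=NH1

Answer: P0:NH1 P1:NH1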